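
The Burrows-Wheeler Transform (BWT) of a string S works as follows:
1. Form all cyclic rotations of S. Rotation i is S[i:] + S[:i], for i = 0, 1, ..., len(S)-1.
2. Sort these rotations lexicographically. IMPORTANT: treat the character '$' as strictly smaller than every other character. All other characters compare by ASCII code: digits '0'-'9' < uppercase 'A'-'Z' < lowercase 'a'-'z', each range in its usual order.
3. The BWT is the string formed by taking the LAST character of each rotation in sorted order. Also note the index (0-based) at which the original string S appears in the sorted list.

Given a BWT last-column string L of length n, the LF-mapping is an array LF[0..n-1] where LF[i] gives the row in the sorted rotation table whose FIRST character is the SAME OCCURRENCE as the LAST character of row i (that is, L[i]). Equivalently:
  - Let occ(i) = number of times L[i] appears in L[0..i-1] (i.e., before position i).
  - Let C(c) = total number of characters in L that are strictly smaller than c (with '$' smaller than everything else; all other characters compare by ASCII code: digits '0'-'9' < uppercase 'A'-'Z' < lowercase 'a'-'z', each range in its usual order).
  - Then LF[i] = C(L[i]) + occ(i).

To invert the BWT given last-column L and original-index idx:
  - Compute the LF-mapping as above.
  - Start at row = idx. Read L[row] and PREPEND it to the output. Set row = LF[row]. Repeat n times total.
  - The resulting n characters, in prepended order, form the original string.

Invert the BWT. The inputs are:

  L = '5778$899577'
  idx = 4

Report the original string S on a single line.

LF mapping: 1 3 4 7 0 8 9 10 2 5 6
Walk LF starting at row 4, prepending L[row]:
  step 1: row=4, L[4]='$', prepend. Next row=LF[4]=0
  step 2: row=0, L[0]='5', prepend. Next row=LF[0]=1
  step 3: row=1, L[1]='7', prepend. Next row=LF[1]=3
  step 4: row=3, L[3]='8', prepend. Next row=LF[3]=7
  step 5: row=7, L[7]='9', prepend. Next row=LF[7]=10
  step 6: row=10, L[10]='7', prepend. Next row=LF[10]=6
  step 7: row=6, L[6]='9', prepend. Next row=LF[6]=9
  step 8: row=9, L[9]='7', prepend. Next row=LF[9]=5
  step 9: row=5, L[5]='8', prepend. Next row=LF[5]=8
  step 10: row=8, L[8]='5', prepend. Next row=LF[8]=2
  step 11: row=2, L[2]='7', prepend. Next row=LF[2]=4
Reversed output: 7587979875$

Answer: 7587979875$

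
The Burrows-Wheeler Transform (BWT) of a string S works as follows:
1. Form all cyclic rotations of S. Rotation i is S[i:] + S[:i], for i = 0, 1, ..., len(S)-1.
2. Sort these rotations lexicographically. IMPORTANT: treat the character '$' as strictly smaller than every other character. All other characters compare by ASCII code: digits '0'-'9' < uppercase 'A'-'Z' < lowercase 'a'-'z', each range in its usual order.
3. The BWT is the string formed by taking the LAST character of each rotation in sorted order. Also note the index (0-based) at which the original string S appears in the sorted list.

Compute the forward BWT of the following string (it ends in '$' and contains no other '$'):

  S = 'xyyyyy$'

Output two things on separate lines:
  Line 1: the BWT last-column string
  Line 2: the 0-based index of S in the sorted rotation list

All 7 rotations (rotation i = S[i:]+S[:i]):
  rot[0] = xyyyyy$
  rot[1] = yyyyy$x
  rot[2] = yyyy$xy
  rot[3] = yyy$xyy
  rot[4] = yy$xyyy
  rot[5] = y$xyyyy
  rot[6] = $xyyyyy
Sorted (with $ < everything):
  sorted[0] = $xyyyyy  (last char: 'y')
  sorted[1] = xyyyyy$  (last char: '$')
  sorted[2] = y$xyyyy  (last char: 'y')
  sorted[3] = yy$xyyy  (last char: 'y')
  sorted[4] = yyy$xyy  (last char: 'y')
  sorted[5] = yyyy$xy  (last char: 'y')
  sorted[6] = yyyyy$x  (last char: 'x')
Last column: y$yyyyx
Original string S is at sorted index 1

Answer: y$yyyyx
1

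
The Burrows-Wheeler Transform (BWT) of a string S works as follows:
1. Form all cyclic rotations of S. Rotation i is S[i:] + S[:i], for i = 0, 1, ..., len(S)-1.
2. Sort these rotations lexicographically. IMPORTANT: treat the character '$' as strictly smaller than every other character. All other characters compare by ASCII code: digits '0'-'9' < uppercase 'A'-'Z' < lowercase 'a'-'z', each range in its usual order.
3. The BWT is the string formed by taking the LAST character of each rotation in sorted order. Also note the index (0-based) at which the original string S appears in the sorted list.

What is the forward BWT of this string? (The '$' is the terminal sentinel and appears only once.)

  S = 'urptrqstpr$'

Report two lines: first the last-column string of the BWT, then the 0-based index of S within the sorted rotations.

Answer: rtrrputqsp$
10

Derivation:
All 11 rotations (rotation i = S[i:]+S[:i]):
  rot[0] = urptrqstpr$
  rot[1] = rptrqstpr$u
  rot[2] = ptrqstpr$ur
  rot[3] = trqstpr$urp
  rot[4] = rqstpr$urpt
  rot[5] = qstpr$urptr
  rot[6] = stpr$urptrq
  rot[7] = tpr$urptrqs
  rot[8] = pr$urptrqst
  rot[9] = r$urptrqstp
  rot[10] = $urptrqstpr
Sorted (with $ < everything):
  sorted[0] = $urptrqstpr  (last char: 'r')
  sorted[1] = pr$urptrqst  (last char: 't')
  sorted[2] = ptrqstpr$ur  (last char: 'r')
  sorted[3] = qstpr$urptr  (last char: 'r')
  sorted[4] = r$urptrqstp  (last char: 'p')
  sorted[5] = rptrqstpr$u  (last char: 'u')
  sorted[6] = rqstpr$urpt  (last char: 't')
  sorted[7] = stpr$urptrq  (last char: 'q')
  sorted[8] = tpr$urptrqs  (last char: 's')
  sorted[9] = trqstpr$urp  (last char: 'p')
  sorted[10] = urptrqstpr$  (last char: '$')
Last column: rtrrputqsp$
Original string S is at sorted index 10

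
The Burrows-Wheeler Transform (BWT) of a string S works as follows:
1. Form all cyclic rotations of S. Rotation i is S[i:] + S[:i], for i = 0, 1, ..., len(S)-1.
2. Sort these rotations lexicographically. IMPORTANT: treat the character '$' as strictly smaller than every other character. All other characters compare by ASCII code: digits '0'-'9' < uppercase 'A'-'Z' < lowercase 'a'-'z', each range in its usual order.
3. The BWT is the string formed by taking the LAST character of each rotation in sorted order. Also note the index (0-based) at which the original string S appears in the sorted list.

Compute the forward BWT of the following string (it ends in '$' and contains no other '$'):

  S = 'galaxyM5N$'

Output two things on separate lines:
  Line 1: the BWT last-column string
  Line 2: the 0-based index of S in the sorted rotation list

All 10 rotations (rotation i = S[i:]+S[:i]):
  rot[0] = galaxyM5N$
  rot[1] = alaxyM5N$g
  rot[2] = laxyM5N$ga
  rot[3] = axyM5N$gal
  rot[4] = xyM5N$gala
  rot[5] = yM5N$galax
  rot[6] = M5N$galaxy
  rot[7] = 5N$galaxyM
  rot[8] = N$galaxyM5
  rot[9] = $galaxyM5N
Sorted (with $ < everything):
  sorted[0] = $galaxyM5N  (last char: 'N')
  sorted[1] = 5N$galaxyM  (last char: 'M')
  sorted[2] = M5N$galaxy  (last char: 'y')
  sorted[3] = N$galaxyM5  (last char: '5')
  sorted[4] = alaxyM5N$g  (last char: 'g')
  sorted[5] = axyM5N$gal  (last char: 'l')
  sorted[6] = galaxyM5N$  (last char: '$')
  sorted[7] = laxyM5N$ga  (last char: 'a')
  sorted[8] = xyM5N$gala  (last char: 'a')
  sorted[9] = yM5N$galax  (last char: 'x')
Last column: NMy5gl$aax
Original string S is at sorted index 6

Answer: NMy5gl$aax
6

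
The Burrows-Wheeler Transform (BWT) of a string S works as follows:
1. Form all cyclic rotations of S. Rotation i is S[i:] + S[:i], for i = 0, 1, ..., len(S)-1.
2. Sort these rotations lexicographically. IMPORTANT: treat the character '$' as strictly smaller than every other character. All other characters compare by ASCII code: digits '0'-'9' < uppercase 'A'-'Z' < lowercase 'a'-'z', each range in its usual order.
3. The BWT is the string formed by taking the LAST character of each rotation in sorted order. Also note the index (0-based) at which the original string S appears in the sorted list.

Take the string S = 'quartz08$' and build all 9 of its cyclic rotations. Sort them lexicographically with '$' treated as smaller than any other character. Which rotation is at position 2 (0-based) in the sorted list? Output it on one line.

Answer: 8$quartz0

Derivation:
All 9 rotations (rotation i = S[i:]+S[:i]):
  rot[0] = quartz08$
  rot[1] = uartz08$q
  rot[2] = artz08$qu
  rot[3] = rtz08$qua
  rot[4] = tz08$quar
  rot[5] = z08$quart
  rot[6] = 08$quartz
  rot[7] = 8$quartz0
  rot[8] = $quartz08
Sorted (with $ < everything):
  sorted[0] = $quartz08
  sorted[1] = 08$quartz
  sorted[2] = 8$quartz0
  sorted[3] = artz08$qu
  sorted[4] = quartz08$
  sorted[5] = rtz08$qua
  sorted[6] = tz08$quar
  sorted[7] = uartz08$q
  sorted[8] = z08$quart
sorted[2] = 8$quartz0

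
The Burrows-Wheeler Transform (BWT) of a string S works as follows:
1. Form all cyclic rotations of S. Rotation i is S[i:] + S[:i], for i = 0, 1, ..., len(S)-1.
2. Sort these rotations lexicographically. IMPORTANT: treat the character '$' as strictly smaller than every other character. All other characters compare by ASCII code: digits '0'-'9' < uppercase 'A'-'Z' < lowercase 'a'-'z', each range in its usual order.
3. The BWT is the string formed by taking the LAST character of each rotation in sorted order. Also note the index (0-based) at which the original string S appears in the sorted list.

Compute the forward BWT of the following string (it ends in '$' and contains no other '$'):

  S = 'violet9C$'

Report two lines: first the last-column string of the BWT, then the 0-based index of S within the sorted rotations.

Answer: Ct9lvoie$
8

Derivation:
All 9 rotations (rotation i = S[i:]+S[:i]):
  rot[0] = violet9C$
  rot[1] = iolet9C$v
  rot[2] = olet9C$vi
  rot[3] = let9C$vio
  rot[4] = et9C$viol
  rot[5] = t9C$viole
  rot[6] = 9C$violet
  rot[7] = C$violet9
  rot[8] = $violet9C
Sorted (with $ < everything):
  sorted[0] = $violet9C  (last char: 'C')
  sorted[1] = 9C$violet  (last char: 't')
  sorted[2] = C$violet9  (last char: '9')
  sorted[3] = et9C$viol  (last char: 'l')
  sorted[4] = iolet9C$v  (last char: 'v')
  sorted[5] = let9C$vio  (last char: 'o')
  sorted[6] = olet9C$vi  (last char: 'i')
  sorted[7] = t9C$viole  (last char: 'e')
  sorted[8] = violet9C$  (last char: '$')
Last column: Ct9lvoie$
Original string S is at sorted index 8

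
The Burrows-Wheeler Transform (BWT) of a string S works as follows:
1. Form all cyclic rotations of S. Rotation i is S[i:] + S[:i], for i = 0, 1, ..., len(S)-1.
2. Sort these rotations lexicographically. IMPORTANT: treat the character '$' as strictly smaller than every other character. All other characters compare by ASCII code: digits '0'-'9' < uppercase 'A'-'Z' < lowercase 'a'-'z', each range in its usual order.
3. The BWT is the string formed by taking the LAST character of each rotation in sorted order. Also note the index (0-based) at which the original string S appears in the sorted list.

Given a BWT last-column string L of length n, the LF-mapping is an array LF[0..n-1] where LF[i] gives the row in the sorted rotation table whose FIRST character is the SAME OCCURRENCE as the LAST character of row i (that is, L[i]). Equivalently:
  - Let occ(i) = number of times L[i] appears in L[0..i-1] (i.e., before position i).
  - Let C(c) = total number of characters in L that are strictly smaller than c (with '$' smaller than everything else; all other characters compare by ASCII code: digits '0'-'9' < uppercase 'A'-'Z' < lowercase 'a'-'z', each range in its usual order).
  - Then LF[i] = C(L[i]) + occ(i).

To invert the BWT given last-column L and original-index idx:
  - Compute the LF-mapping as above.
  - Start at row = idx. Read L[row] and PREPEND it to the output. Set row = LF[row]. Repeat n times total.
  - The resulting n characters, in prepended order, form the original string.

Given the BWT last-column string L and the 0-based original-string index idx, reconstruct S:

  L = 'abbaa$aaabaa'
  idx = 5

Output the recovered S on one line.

Answer: aabaaaaabba$

Derivation:
LF mapping: 1 9 10 2 3 0 4 5 6 11 7 8
Walk LF starting at row 5, prepending L[row]:
  step 1: row=5, L[5]='$', prepend. Next row=LF[5]=0
  step 2: row=0, L[0]='a', prepend. Next row=LF[0]=1
  step 3: row=1, L[1]='b', prepend. Next row=LF[1]=9
  step 4: row=9, L[9]='b', prepend. Next row=LF[9]=11
  step 5: row=11, L[11]='a', prepend. Next row=LF[11]=8
  step 6: row=8, L[8]='a', prepend. Next row=LF[8]=6
  step 7: row=6, L[6]='a', prepend. Next row=LF[6]=4
  step 8: row=4, L[4]='a', prepend. Next row=LF[4]=3
  step 9: row=3, L[3]='a', prepend. Next row=LF[3]=2
  step 10: row=2, L[2]='b', prepend. Next row=LF[2]=10
  step 11: row=10, L[10]='a', prepend. Next row=LF[10]=7
  step 12: row=7, L[7]='a', prepend. Next row=LF[7]=5
Reversed output: aabaaaaabba$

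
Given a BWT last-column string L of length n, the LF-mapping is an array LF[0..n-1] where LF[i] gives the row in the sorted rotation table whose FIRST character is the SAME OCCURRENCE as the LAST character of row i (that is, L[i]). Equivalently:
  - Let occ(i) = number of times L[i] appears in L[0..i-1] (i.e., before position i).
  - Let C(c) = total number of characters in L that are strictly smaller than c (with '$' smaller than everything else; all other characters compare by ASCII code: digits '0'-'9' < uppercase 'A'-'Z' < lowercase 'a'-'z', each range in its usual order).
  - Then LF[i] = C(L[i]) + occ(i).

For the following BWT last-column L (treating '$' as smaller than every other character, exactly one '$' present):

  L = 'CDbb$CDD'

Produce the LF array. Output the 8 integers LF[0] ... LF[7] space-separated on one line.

Char counts: '$':1, 'C':2, 'D':3, 'b':2
C (first-col start): C('$')=0, C('C')=1, C('D')=3, C('b')=6
L[0]='C': occ=0, LF[0]=C('C')+0=1+0=1
L[1]='D': occ=0, LF[1]=C('D')+0=3+0=3
L[2]='b': occ=0, LF[2]=C('b')+0=6+0=6
L[3]='b': occ=1, LF[3]=C('b')+1=6+1=7
L[4]='$': occ=0, LF[4]=C('$')+0=0+0=0
L[5]='C': occ=1, LF[5]=C('C')+1=1+1=2
L[6]='D': occ=1, LF[6]=C('D')+1=3+1=4
L[7]='D': occ=2, LF[7]=C('D')+2=3+2=5

Answer: 1 3 6 7 0 2 4 5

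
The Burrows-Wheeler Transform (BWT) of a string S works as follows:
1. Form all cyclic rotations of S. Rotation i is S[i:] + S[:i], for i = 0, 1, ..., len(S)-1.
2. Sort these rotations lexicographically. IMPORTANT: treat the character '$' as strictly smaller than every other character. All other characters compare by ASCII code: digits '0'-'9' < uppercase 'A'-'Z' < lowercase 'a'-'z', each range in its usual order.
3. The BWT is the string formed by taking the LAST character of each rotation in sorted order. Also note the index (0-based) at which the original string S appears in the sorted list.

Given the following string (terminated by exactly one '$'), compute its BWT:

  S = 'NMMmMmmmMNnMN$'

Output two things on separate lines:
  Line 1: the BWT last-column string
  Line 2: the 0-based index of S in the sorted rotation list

Answer: NNnmMmM$MmMmMN
7

Derivation:
All 14 rotations (rotation i = S[i:]+S[:i]):
  rot[0] = NMMmMmmmMNnMN$
  rot[1] = MMmMmmmMNnMN$N
  rot[2] = MmMmmmMNnMN$NM
  rot[3] = mMmmmMNnMN$NMM
  rot[4] = MmmmMNnMN$NMMm
  rot[5] = mmmMNnMN$NMMmM
  rot[6] = mmMNnMN$NMMmMm
  rot[7] = mMNnMN$NMMmMmm
  rot[8] = MNnMN$NMMmMmmm
  rot[9] = NnMN$NMMmMmmmM
  rot[10] = nMN$NMMmMmmmMN
  rot[11] = MN$NMMmMmmmMNn
  rot[12] = N$NMMmMmmmMNnM
  rot[13] = $NMMmMmmmMNnMN
Sorted (with $ < everything):
  sorted[0] = $NMMmMmmmMNnMN  (last char: 'N')
  sorted[1] = MMmMmmmMNnMN$N  (last char: 'N')
  sorted[2] = MN$NMMmMmmmMNn  (last char: 'n')
  sorted[3] = MNnMN$NMMmMmmm  (last char: 'm')
  sorted[4] = MmMmmmMNnMN$NM  (last char: 'M')
  sorted[5] = MmmmMNnMN$NMMm  (last char: 'm')
  sorted[6] = N$NMMmMmmmMNnM  (last char: 'M')
  sorted[7] = NMMmMmmmMNnMN$  (last char: '$')
  sorted[8] = NnMN$NMMmMmmmM  (last char: 'M')
  sorted[9] = mMNnMN$NMMmMmm  (last char: 'm')
  sorted[10] = mMmmmMNnMN$NMM  (last char: 'M')
  sorted[11] = mmMNnMN$NMMmMm  (last char: 'm')
  sorted[12] = mmmMNnMN$NMMmM  (last char: 'M')
  sorted[13] = nMN$NMMmMmmmMN  (last char: 'N')
Last column: NNnmMmM$MmMmMN
Original string S is at sorted index 7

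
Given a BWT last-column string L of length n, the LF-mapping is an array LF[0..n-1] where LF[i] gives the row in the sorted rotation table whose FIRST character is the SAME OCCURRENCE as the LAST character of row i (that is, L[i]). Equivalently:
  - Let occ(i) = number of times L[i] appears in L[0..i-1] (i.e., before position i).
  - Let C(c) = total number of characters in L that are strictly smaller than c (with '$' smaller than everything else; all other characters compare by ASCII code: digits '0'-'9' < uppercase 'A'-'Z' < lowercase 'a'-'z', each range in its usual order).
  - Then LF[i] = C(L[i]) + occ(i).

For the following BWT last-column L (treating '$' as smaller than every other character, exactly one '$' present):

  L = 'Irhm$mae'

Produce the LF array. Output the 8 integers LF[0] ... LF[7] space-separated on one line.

Char counts: '$':1, 'I':1, 'a':1, 'e':1, 'h':1, 'm':2, 'r':1
C (first-col start): C('$')=0, C('I')=1, C('a')=2, C('e')=3, C('h')=4, C('m')=5, C('r')=7
L[0]='I': occ=0, LF[0]=C('I')+0=1+0=1
L[1]='r': occ=0, LF[1]=C('r')+0=7+0=7
L[2]='h': occ=0, LF[2]=C('h')+0=4+0=4
L[3]='m': occ=0, LF[3]=C('m')+0=5+0=5
L[4]='$': occ=0, LF[4]=C('$')+0=0+0=0
L[5]='m': occ=1, LF[5]=C('m')+1=5+1=6
L[6]='a': occ=0, LF[6]=C('a')+0=2+0=2
L[7]='e': occ=0, LF[7]=C('e')+0=3+0=3

Answer: 1 7 4 5 0 6 2 3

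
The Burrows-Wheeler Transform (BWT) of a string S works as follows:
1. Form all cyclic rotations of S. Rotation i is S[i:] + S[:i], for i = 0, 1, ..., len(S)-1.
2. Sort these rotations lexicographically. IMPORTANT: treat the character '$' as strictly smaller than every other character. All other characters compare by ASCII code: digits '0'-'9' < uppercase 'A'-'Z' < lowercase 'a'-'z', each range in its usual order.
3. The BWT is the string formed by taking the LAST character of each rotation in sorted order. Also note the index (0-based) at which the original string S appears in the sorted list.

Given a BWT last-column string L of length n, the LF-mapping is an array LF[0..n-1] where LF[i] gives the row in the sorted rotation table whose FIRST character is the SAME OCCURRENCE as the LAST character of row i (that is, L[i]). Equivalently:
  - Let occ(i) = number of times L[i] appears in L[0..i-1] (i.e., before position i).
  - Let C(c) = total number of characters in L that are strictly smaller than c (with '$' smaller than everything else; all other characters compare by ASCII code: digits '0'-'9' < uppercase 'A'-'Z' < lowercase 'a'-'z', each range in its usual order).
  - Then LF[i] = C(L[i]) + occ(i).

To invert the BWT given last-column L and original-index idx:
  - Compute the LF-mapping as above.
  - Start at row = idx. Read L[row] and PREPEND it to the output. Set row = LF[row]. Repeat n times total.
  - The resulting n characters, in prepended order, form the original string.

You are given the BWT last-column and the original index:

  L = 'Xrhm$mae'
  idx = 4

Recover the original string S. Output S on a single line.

Answer: hammerX$

Derivation:
LF mapping: 1 7 4 5 0 6 2 3
Walk LF starting at row 4, prepending L[row]:
  step 1: row=4, L[4]='$', prepend. Next row=LF[4]=0
  step 2: row=0, L[0]='X', prepend. Next row=LF[0]=1
  step 3: row=1, L[1]='r', prepend. Next row=LF[1]=7
  step 4: row=7, L[7]='e', prepend. Next row=LF[7]=3
  step 5: row=3, L[3]='m', prepend. Next row=LF[3]=5
  step 6: row=5, L[5]='m', prepend. Next row=LF[5]=6
  step 7: row=6, L[6]='a', prepend. Next row=LF[6]=2
  step 8: row=2, L[2]='h', prepend. Next row=LF[2]=4
Reversed output: hammerX$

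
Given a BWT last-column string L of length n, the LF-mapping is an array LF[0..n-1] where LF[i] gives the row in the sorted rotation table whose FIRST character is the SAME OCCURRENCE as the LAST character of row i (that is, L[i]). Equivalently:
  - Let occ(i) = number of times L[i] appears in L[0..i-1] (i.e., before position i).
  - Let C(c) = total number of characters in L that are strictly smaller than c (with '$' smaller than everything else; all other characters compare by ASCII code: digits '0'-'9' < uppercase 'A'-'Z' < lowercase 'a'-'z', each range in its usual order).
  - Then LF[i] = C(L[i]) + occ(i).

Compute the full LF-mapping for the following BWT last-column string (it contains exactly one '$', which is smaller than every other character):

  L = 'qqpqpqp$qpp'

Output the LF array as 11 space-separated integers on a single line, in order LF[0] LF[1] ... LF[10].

Char counts: '$':1, 'p':5, 'q':5
C (first-col start): C('$')=0, C('p')=1, C('q')=6
L[0]='q': occ=0, LF[0]=C('q')+0=6+0=6
L[1]='q': occ=1, LF[1]=C('q')+1=6+1=7
L[2]='p': occ=0, LF[2]=C('p')+0=1+0=1
L[3]='q': occ=2, LF[3]=C('q')+2=6+2=8
L[4]='p': occ=1, LF[4]=C('p')+1=1+1=2
L[5]='q': occ=3, LF[5]=C('q')+3=6+3=9
L[6]='p': occ=2, LF[6]=C('p')+2=1+2=3
L[7]='$': occ=0, LF[7]=C('$')+0=0+0=0
L[8]='q': occ=4, LF[8]=C('q')+4=6+4=10
L[9]='p': occ=3, LF[9]=C('p')+3=1+3=4
L[10]='p': occ=4, LF[10]=C('p')+4=1+4=5

Answer: 6 7 1 8 2 9 3 0 10 4 5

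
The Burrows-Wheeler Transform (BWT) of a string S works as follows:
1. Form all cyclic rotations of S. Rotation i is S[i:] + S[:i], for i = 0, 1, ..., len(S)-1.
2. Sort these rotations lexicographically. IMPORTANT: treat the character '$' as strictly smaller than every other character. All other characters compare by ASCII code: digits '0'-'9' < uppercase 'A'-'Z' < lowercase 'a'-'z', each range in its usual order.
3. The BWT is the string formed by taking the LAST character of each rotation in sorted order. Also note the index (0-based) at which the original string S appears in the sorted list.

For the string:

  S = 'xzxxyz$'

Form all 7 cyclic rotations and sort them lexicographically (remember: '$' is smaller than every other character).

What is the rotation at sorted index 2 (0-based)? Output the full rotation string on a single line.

Answer: xyz$xzx

Derivation:
All 7 rotations (rotation i = S[i:]+S[:i]):
  rot[0] = xzxxyz$
  rot[1] = zxxyz$x
  rot[2] = xxyz$xz
  rot[3] = xyz$xzx
  rot[4] = yz$xzxx
  rot[5] = z$xzxxy
  rot[6] = $xzxxyz
Sorted (with $ < everything):
  sorted[0] = $xzxxyz
  sorted[1] = xxyz$xz
  sorted[2] = xyz$xzx
  sorted[3] = xzxxyz$
  sorted[4] = yz$xzxx
  sorted[5] = z$xzxxy
  sorted[6] = zxxyz$x
sorted[2] = xyz$xzx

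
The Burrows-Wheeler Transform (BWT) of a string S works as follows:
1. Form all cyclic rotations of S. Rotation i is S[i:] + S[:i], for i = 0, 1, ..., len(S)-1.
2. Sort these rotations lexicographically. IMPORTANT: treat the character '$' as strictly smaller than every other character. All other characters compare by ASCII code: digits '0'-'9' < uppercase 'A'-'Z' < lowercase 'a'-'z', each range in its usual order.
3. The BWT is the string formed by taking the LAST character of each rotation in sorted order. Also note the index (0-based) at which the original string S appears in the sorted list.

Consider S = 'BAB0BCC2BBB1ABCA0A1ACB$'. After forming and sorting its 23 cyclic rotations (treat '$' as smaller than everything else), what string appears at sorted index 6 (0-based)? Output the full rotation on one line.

All 23 rotations (rotation i = S[i:]+S[:i]):
  rot[0] = BAB0BCC2BBB1ABCA0A1ACB$
  rot[1] = AB0BCC2BBB1ABCA0A1ACB$B
  rot[2] = B0BCC2BBB1ABCA0A1ACB$BA
  rot[3] = 0BCC2BBB1ABCA0A1ACB$BAB
  rot[4] = BCC2BBB1ABCA0A1ACB$BAB0
  rot[5] = CC2BBB1ABCA0A1ACB$BAB0B
  rot[6] = C2BBB1ABCA0A1ACB$BAB0BC
  rot[7] = 2BBB1ABCA0A1ACB$BAB0BCC
  rot[8] = BBB1ABCA0A1ACB$BAB0BCC2
  rot[9] = BB1ABCA0A1ACB$BAB0BCC2B
  rot[10] = B1ABCA0A1ACB$BAB0BCC2BB
  rot[11] = 1ABCA0A1ACB$BAB0BCC2BBB
  rot[12] = ABCA0A1ACB$BAB0BCC2BBB1
  rot[13] = BCA0A1ACB$BAB0BCC2BBB1A
  rot[14] = CA0A1ACB$BAB0BCC2BBB1AB
  rot[15] = A0A1ACB$BAB0BCC2BBB1ABC
  rot[16] = 0A1ACB$BAB0BCC2BBB1ABCA
  rot[17] = A1ACB$BAB0BCC2BBB1ABCA0
  rot[18] = 1ACB$BAB0BCC2BBB1ABCA0A
  rot[19] = ACB$BAB0BCC2BBB1ABCA0A1
  rot[20] = CB$BAB0BCC2BBB1ABCA0A1A
  rot[21] = B$BAB0BCC2BBB1ABCA0A1AC
  rot[22] = $BAB0BCC2BBB1ABCA0A1ACB
Sorted (with $ < everything):
  sorted[0] = $BAB0BCC2BBB1ABCA0A1ACB
  sorted[1] = 0A1ACB$BAB0BCC2BBB1ABCA
  sorted[2] = 0BCC2BBB1ABCA0A1ACB$BAB
  sorted[3] = 1ABCA0A1ACB$BAB0BCC2BBB
  sorted[4] = 1ACB$BAB0BCC2BBB1ABCA0A
  sorted[5] = 2BBB1ABCA0A1ACB$BAB0BCC
  sorted[6] = A0A1ACB$BAB0BCC2BBB1ABC
  sorted[7] = A1ACB$BAB0BCC2BBB1ABCA0
  sorted[8] = AB0BCC2BBB1ABCA0A1ACB$B
  sorted[9] = ABCA0A1ACB$BAB0BCC2BBB1
  sorted[10] = ACB$BAB0BCC2BBB1ABCA0A1
  sorted[11] = B$BAB0BCC2BBB1ABCA0A1AC
  sorted[12] = B0BCC2BBB1ABCA0A1ACB$BA
  sorted[13] = B1ABCA0A1ACB$BAB0BCC2BB
  sorted[14] = BAB0BCC2BBB1ABCA0A1ACB$
  sorted[15] = BB1ABCA0A1ACB$BAB0BCC2B
  sorted[16] = BBB1ABCA0A1ACB$BAB0BCC2
  sorted[17] = BCA0A1ACB$BAB0BCC2BBB1A
  sorted[18] = BCC2BBB1ABCA0A1ACB$BAB0
  sorted[19] = C2BBB1ABCA0A1ACB$BAB0BC
  sorted[20] = CA0A1ACB$BAB0BCC2BBB1AB
  sorted[21] = CB$BAB0BCC2BBB1ABCA0A1A
  sorted[22] = CC2BBB1ABCA0A1ACB$BAB0B
sorted[6] = A0A1ACB$BAB0BCC2BBB1ABC

Answer: A0A1ACB$BAB0BCC2BBB1ABC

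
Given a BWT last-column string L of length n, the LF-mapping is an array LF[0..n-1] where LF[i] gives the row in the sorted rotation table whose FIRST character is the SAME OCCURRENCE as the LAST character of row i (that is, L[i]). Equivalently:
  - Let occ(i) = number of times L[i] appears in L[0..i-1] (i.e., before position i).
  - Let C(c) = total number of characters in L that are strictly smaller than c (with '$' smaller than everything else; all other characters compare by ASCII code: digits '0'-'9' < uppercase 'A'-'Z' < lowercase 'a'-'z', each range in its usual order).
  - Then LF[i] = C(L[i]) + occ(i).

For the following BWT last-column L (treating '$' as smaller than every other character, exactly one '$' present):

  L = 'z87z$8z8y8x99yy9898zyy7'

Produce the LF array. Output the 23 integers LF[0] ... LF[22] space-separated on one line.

Answer: 19 3 1 20 0 4 21 5 14 6 13 9 10 15 16 11 7 12 8 22 17 18 2

Derivation:
Char counts: '$':1, '7':2, '8':6, '9':4, 'x':1, 'y':5, 'z':4
C (first-col start): C('$')=0, C('7')=1, C('8')=3, C('9')=9, C('x')=13, C('y')=14, C('z')=19
L[0]='z': occ=0, LF[0]=C('z')+0=19+0=19
L[1]='8': occ=0, LF[1]=C('8')+0=3+0=3
L[2]='7': occ=0, LF[2]=C('7')+0=1+0=1
L[3]='z': occ=1, LF[3]=C('z')+1=19+1=20
L[4]='$': occ=0, LF[4]=C('$')+0=0+0=0
L[5]='8': occ=1, LF[5]=C('8')+1=3+1=4
L[6]='z': occ=2, LF[6]=C('z')+2=19+2=21
L[7]='8': occ=2, LF[7]=C('8')+2=3+2=5
L[8]='y': occ=0, LF[8]=C('y')+0=14+0=14
L[9]='8': occ=3, LF[9]=C('8')+3=3+3=6
L[10]='x': occ=0, LF[10]=C('x')+0=13+0=13
L[11]='9': occ=0, LF[11]=C('9')+0=9+0=9
L[12]='9': occ=1, LF[12]=C('9')+1=9+1=10
L[13]='y': occ=1, LF[13]=C('y')+1=14+1=15
L[14]='y': occ=2, LF[14]=C('y')+2=14+2=16
L[15]='9': occ=2, LF[15]=C('9')+2=9+2=11
L[16]='8': occ=4, LF[16]=C('8')+4=3+4=7
L[17]='9': occ=3, LF[17]=C('9')+3=9+3=12
L[18]='8': occ=5, LF[18]=C('8')+5=3+5=8
L[19]='z': occ=3, LF[19]=C('z')+3=19+3=22
L[20]='y': occ=3, LF[20]=C('y')+3=14+3=17
L[21]='y': occ=4, LF[21]=C('y')+4=14+4=18
L[22]='7': occ=1, LF[22]=C('7')+1=1+1=2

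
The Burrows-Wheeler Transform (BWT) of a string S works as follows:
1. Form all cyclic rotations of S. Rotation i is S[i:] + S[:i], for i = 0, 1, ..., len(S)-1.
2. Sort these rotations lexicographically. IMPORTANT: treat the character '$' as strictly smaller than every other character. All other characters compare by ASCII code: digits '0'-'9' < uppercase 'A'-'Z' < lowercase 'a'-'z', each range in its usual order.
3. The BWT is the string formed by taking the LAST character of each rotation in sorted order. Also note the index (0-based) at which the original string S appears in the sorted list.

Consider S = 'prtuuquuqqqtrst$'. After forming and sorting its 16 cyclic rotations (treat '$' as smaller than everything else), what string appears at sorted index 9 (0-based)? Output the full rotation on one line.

Answer: t$prtuuquuqqqtrs

Derivation:
All 16 rotations (rotation i = S[i:]+S[:i]):
  rot[0] = prtuuquuqqqtrst$
  rot[1] = rtuuquuqqqtrst$p
  rot[2] = tuuquuqqqtrst$pr
  rot[3] = uuquuqqqtrst$prt
  rot[4] = uquuqqqtrst$prtu
  rot[5] = quuqqqtrst$prtuu
  rot[6] = uuqqqtrst$prtuuq
  rot[7] = uqqqtrst$prtuuqu
  rot[8] = qqqtrst$prtuuquu
  rot[9] = qqtrst$prtuuquuq
  rot[10] = qtrst$prtuuquuqq
  rot[11] = trst$prtuuquuqqq
  rot[12] = rst$prtuuquuqqqt
  rot[13] = st$prtuuquuqqqtr
  rot[14] = t$prtuuquuqqqtrs
  rot[15] = $prtuuquuqqqtrst
Sorted (with $ < everything):
  sorted[0] = $prtuuquuqqqtrst
  sorted[1] = prtuuquuqqqtrst$
  sorted[2] = qqqtrst$prtuuquu
  sorted[3] = qqtrst$prtuuquuq
  sorted[4] = qtrst$prtuuquuqq
  sorted[5] = quuqqqtrst$prtuu
  sorted[6] = rst$prtuuquuqqqt
  sorted[7] = rtuuquuqqqtrst$p
  sorted[8] = st$prtuuquuqqqtr
  sorted[9] = t$prtuuquuqqqtrs
  sorted[10] = trst$prtuuquuqqq
  sorted[11] = tuuquuqqqtrst$pr
  sorted[12] = uqqqtrst$prtuuqu
  sorted[13] = uquuqqqtrst$prtu
  sorted[14] = uuqqqtrst$prtuuq
  sorted[15] = uuquuqqqtrst$prt
sorted[9] = t$prtuuquuqqqtrs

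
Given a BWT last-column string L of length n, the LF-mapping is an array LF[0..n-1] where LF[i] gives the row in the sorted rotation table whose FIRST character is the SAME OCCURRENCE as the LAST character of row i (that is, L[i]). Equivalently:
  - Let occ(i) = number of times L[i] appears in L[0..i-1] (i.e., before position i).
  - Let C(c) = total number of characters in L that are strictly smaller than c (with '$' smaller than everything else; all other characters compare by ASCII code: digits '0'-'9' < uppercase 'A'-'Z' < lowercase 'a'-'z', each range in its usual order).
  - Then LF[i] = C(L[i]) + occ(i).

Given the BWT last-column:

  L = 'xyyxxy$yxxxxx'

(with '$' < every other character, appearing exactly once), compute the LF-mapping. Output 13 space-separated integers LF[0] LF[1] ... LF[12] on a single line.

Answer: 1 9 10 2 3 11 0 12 4 5 6 7 8

Derivation:
Char counts: '$':1, 'x':8, 'y':4
C (first-col start): C('$')=0, C('x')=1, C('y')=9
L[0]='x': occ=0, LF[0]=C('x')+0=1+0=1
L[1]='y': occ=0, LF[1]=C('y')+0=9+0=9
L[2]='y': occ=1, LF[2]=C('y')+1=9+1=10
L[3]='x': occ=1, LF[3]=C('x')+1=1+1=2
L[4]='x': occ=2, LF[4]=C('x')+2=1+2=3
L[5]='y': occ=2, LF[5]=C('y')+2=9+2=11
L[6]='$': occ=0, LF[6]=C('$')+0=0+0=0
L[7]='y': occ=3, LF[7]=C('y')+3=9+3=12
L[8]='x': occ=3, LF[8]=C('x')+3=1+3=4
L[9]='x': occ=4, LF[9]=C('x')+4=1+4=5
L[10]='x': occ=5, LF[10]=C('x')+5=1+5=6
L[11]='x': occ=6, LF[11]=C('x')+6=1+6=7
L[12]='x': occ=7, LF[12]=C('x')+7=1+7=8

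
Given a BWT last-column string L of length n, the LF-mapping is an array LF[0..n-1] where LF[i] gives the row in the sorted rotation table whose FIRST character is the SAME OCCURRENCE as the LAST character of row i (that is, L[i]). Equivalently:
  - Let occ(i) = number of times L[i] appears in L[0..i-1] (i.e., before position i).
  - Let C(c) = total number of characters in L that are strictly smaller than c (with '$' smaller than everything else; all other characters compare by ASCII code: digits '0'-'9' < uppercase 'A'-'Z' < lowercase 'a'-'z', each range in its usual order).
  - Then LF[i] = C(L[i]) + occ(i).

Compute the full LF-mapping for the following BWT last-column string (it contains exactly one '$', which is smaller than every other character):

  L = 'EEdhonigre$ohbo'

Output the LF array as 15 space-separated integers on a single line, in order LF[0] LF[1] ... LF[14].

Char counts: '$':1, 'E':2, 'b':1, 'd':1, 'e':1, 'g':1, 'h':2, 'i':1, 'n':1, 'o':3, 'r':1
C (first-col start): C('$')=0, C('E')=1, C('b')=3, C('d')=4, C('e')=5, C('g')=6, C('h')=7, C('i')=9, C('n')=10, C('o')=11, C('r')=14
L[0]='E': occ=0, LF[0]=C('E')+0=1+0=1
L[1]='E': occ=1, LF[1]=C('E')+1=1+1=2
L[2]='d': occ=0, LF[2]=C('d')+0=4+0=4
L[3]='h': occ=0, LF[3]=C('h')+0=7+0=7
L[4]='o': occ=0, LF[4]=C('o')+0=11+0=11
L[5]='n': occ=0, LF[5]=C('n')+0=10+0=10
L[6]='i': occ=0, LF[6]=C('i')+0=9+0=9
L[7]='g': occ=0, LF[7]=C('g')+0=6+0=6
L[8]='r': occ=0, LF[8]=C('r')+0=14+0=14
L[9]='e': occ=0, LF[9]=C('e')+0=5+0=5
L[10]='$': occ=0, LF[10]=C('$')+0=0+0=0
L[11]='o': occ=1, LF[11]=C('o')+1=11+1=12
L[12]='h': occ=1, LF[12]=C('h')+1=7+1=8
L[13]='b': occ=0, LF[13]=C('b')+0=3+0=3
L[14]='o': occ=2, LF[14]=C('o')+2=11+2=13

Answer: 1 2 4 7 11 10 9 6 14 5 0 12 8 3 13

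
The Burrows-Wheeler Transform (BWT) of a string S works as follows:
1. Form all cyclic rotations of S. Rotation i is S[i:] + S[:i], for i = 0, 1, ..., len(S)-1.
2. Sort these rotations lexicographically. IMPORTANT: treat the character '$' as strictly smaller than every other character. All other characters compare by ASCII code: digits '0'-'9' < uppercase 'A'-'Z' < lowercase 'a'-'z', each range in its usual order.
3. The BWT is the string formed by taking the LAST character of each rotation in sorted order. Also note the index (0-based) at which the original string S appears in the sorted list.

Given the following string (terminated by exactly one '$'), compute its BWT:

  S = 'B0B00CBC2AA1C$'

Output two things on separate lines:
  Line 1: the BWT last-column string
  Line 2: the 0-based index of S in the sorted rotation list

All 14 rotations (rotation i = S[i:]+S[:i]):
  rot[0] = B0B00CBC2AA1C$
  rot[1] = 0B00CBC2AA1C$B
  rot[2] = B00CBC2AA1C$B0
  rot[3] = 00CBC2AA1C$B0B
  rot[4] = 0CBC2AA1C$B0B0
  rot[5] = CBC2AA1C$B0B00
  rot[6] = BC2AA1C$B0B00C
  rot[7] = C2AA1C$B0B00CB
  rot[8] = 2AA1C$B0B00CBC
  rot[9] = AA1C$B0B00CBC2
  rot[10] = A1C$B0B00CBC2A
  rot[11] = 1C$B0B00CBC2AA
  rot[12] = C$B0B00CBC2AA1
  rot[13] = $B0B00CBC2AA1C
Sorted (with $ < everything):
  sorted[0] = $B0B00CBC2AA1C  (last char: 'C')
  sorted[1] = 00CBC2AA1C$B0B  (last char: 'B')
  sorted[2] = 0B00CBC2AA1C$B  (last char: 'B')
  sorted[3] = 0CBC2AA1C$B0B0  (last char: '0')
  sorted[4] = 1C$B0B00CBC2AA  (last char: 'A')
  sorted[5] = 2AA1C$B0B00CBC  (last char: 'C')
  sorted[6] = A1C$B0B00CBC2A  (last char: 'A')
  sorted[7] = AA1C$B0B00CBC2  (last char: '2')
  sorted[8] = B00CBC2AA1C$B0  (last char: '0')
  sorted[9] = B0B00CBC2AA1C$  (last char: '$')
  sorted[10] = BC2AA1C$B0B00C  (last char: 'C')
  sorted[11] = C$B0B00CBC2AA1  (last char: '1')
  sorted[12] = C2AA1C$B0B00CB  (last char: 'B')
  sorted[13] = CBC2AA1C$B0B00  (last char: '0')
Last column: CBB0ACA20$C1B0
Original string S is at sorted index 9

Answer: CBB0ACA20$C1B0
9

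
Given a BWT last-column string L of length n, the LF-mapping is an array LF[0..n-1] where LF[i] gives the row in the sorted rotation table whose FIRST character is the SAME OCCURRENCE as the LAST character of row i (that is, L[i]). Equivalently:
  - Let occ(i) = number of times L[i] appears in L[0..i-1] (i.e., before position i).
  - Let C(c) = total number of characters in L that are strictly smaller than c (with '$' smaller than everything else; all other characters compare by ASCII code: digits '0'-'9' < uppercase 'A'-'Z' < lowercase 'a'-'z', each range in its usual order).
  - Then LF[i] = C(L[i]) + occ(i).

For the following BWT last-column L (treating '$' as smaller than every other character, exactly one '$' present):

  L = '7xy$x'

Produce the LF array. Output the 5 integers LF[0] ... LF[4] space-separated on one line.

Char counts: '$':1, '7':1, 'x':2, 'y':1
C (first-col start): C('$')=0, C('7')=1, C('x')=2, C('y')=4
L[0]='7': occ=0, LF[0]=C('7')+0=1+0=1
L[1]='x': occ=0, LF[1]=C('x')+0=2+0=2
L[2]='y': occ=0, LF[2]=C('y')+0=4+0=4
L[3]='$': occ=0, LF[3]=C('$')+0=0+0=0
L[4]='x': occ=1, LF[4]=C('x')+1=2+1=3

Answer: 1 2 4 0 3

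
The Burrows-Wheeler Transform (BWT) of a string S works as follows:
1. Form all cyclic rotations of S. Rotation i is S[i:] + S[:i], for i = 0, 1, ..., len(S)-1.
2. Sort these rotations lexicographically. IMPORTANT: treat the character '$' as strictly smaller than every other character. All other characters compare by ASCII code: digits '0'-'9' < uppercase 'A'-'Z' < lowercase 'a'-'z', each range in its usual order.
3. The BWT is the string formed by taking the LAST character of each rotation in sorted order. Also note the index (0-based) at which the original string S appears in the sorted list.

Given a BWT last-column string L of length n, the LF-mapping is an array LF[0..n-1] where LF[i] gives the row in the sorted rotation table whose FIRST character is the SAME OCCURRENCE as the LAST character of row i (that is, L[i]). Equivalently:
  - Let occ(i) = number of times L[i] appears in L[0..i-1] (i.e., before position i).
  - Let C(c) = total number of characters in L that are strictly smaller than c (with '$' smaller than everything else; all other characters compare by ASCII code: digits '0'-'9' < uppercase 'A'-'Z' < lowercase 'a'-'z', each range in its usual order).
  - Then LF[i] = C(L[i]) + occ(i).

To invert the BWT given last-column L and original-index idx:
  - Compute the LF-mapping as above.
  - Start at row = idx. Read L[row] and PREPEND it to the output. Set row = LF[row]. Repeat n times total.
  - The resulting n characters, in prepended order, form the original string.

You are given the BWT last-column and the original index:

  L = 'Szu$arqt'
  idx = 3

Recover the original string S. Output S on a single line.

LF mapping: 1 7 6 0 2 4 3 5
Walk LF starting at row 3, prepending L[row]:
  step 1: row=3, L[3]='$', prepend. Next row=LF[3]=0
  step 2: row=0, L[0]='S', prepend. Next row=LF[0]=1
  step 3: row=1, L[1]='z', prepend. Next row=LF[1]=7
  step 4: row=7, L[7]='t', prepend. Next row=LF[7]=5
  step 5: row=5, L[5]='r', prepend. Next row=LF[5]=4
  step 6: row=4, L[4]='a', prepend. Next row=LF[4]=2
  step 7: row=2, L[2]='u', prepend. Next row=LF[2]=6
  step 8: row=6, L[6]='q', prepend. Next row=LF[6]=3
Reversed output: quartzS$

Answer: quartzS$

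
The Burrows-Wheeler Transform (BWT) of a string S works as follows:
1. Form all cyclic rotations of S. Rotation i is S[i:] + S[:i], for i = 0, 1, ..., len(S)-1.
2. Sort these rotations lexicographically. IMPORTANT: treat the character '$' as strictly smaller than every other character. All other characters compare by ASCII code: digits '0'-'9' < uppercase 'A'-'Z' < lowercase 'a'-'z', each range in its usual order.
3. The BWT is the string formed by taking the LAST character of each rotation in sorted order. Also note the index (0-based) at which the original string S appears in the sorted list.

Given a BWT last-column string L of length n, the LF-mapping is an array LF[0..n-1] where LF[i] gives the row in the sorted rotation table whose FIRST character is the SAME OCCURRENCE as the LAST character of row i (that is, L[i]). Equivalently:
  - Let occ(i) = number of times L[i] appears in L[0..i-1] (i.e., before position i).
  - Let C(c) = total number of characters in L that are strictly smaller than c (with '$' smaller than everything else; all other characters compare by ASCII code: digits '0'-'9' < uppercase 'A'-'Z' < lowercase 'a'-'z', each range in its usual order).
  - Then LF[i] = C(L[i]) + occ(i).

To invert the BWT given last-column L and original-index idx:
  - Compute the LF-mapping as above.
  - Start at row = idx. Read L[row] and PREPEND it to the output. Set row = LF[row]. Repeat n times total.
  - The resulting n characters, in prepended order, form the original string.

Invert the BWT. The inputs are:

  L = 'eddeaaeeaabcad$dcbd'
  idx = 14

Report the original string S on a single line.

LF mapping: 15 10 11 16 1 2 17 18 3 4 6 8 5 12 0 13 9 7 14
Walk LF starting at row 14, prepending L[row]:
  step 1: row=14, L[14]='$', prepend. Next row=LF[14]=0
  step 2: row=0, L[0]='e', prepend. Next row=LF[0]=15
  step 3: row=15, L[15]='d', prepend. Next row=LF[15]=13
  step 4: row=13, L[13]='d', prepend. Next row=LF[13]=12
  step 5: row=12, L[12]='a', prepend. Next row=LF[12]=5
  step 6: row=5, L[5]='a', prepend. Next row=LF[5]=2
  step 7: row=2, L[2]='d', prepend. Next row=LF[2]=11
  step 8: row=11, L[11]='c', prepend. Next row=LF[11]=8
  step 9: row=8, L[8]='a', prepend. Next row=LF[8]=3
  step 10: row=3, L[3]='e', prepend. Next row=LF[3]=16
  step 11: row=16, L[16]='c', prepend. Next row=LF[16]=9
  step 12: row=9, L[9]='a', prepend. Next row=LF[9]=4
  step 13: row=4, L[4]='a', prepend. Next row=LF[4]=1
  step 14: row=1, L[1]='d', prepend. Next row=LF[1]=10
  step 15: row=10, L[10]='b', prepend. Next row=LF[10]=6
  step 16: row=6, L[6]='e', prepend. Next row=LF[6]=17
  step 17: row=17, L[17]='b', prepend. Next row=LF[17]=7
  step 18: row=7, L[7]='e', prepend. Next row=LF[7]=18
  step 19: row=18, L[18]='d', prepend. Next row=LF[18]=14
Reversed output: debebdaaceacdaadde$

Answer: debebdaaceacdaadde$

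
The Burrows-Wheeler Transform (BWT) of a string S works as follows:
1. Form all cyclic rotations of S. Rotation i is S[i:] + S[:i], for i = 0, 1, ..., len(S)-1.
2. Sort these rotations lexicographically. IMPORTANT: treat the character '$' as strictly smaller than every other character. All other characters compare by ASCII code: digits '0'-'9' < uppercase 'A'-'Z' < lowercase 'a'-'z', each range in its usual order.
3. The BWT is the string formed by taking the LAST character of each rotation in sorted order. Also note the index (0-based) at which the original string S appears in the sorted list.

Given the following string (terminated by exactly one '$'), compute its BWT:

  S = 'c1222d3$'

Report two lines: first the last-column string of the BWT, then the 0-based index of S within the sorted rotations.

All 8 rotations (rotation i = S[i:]+S[:i]):
  rot[0] = c1222d3$
  rot[1] = 1222d3$c
  rot[2] = 222d3$c1
  rot[3] = 22d3$c12
  rot[4] = 2d3$c122
  rot[5] = d3$c1222
  rot[6] = 3$c1222d
  rot[7] = $c1222d3
Sorted (with $ < everything):
  sorted[0] = $c1222d3  (last char: '3')
  sorted[1] = 1222d3$c  (last char: 'c')
  sorted[2] = 222d3$c1  (last char: '1')
  sorted[3] = 22d3$c12  (last char: '2')
  sorted[4] = 2d3$c122  (last char: '2')
  sorted[5] = 3$c1222d  (last char: 'd')
  sorted[6] = c1222d3$  (last char: '$')
  sorted[7] = d3$c1222  (last char: '2')
Last column: 3c122d$2
Original string S is at sorted index 6

Answer: 3c122d$2
6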